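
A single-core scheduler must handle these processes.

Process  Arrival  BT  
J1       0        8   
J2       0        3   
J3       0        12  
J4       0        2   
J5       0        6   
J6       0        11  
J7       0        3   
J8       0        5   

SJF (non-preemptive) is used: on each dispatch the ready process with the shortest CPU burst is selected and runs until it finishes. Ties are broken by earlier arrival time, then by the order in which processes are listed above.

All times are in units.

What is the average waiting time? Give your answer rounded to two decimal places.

14.00

Gantt: | J4 0-2 | J2 2-5 | J7 5-8 | J8 8-13 | J5 13-19 | J1 19-27 | J6 27-38 | J3 38-50 |
Completion: J1=27  J2=5  J3=50  J4=2  J5=19  J6=38  J7=8  J8=13
Turnaround (C−A): J1=27  J2=5  J3=50  J4=2  J5=19  J6=38  J7=8  J8=13
Waiting times: J1=19, J2=2, J3=38, J4=0, J5=13, J6=27, J7=5, J8=8
Average waiting = (19+2+38+0+13+27+5+8) / 8 = 112/8 = 14.00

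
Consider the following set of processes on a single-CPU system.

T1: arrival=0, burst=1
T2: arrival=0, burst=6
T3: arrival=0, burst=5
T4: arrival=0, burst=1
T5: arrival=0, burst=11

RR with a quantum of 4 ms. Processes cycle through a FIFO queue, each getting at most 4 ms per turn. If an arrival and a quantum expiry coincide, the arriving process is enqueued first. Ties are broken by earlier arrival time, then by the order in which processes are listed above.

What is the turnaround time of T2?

16

Timeline: | T1 0-1 | T2 1-5 | T3 5-9 | T4 9-10 | T5 10-14 | T2 14-16 | T3 16-17 | T5 17-24 |
Completion: T1=1  T2=16  T3=17  T4=10  T5=24
Turnaround(T2) = completion − arrival = 16 − 0 = 16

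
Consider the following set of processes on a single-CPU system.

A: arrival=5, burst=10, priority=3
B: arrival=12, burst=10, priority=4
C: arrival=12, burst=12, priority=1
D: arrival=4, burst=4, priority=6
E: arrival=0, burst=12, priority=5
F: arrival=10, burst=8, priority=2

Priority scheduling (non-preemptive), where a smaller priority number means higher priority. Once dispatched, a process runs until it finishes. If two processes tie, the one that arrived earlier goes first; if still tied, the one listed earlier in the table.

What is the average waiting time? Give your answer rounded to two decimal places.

19.83

Timeline: | E 0-12 | C 12-24 | F 24-32 | A 32-42 | B 42-52 | D 52-56 |
Completion: A=42  B=52  C=24  D=56  E=12  F=32
Turnaround (C−A): A=37  B=40  C=12  D=52  E=12  F=22
Waiting times: A=27, B=30, C=0, D=48, E=0, F=14
Average waiting = (27+30+0+48+0+14) / 6 = 119/6 = 19.83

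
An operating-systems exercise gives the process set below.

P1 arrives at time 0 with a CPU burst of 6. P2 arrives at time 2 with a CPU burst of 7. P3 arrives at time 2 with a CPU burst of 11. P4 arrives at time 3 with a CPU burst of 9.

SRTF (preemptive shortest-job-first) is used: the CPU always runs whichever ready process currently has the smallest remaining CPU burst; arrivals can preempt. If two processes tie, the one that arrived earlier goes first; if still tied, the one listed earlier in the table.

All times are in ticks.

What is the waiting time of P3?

Timeline: | P1 0-6 | P2 6-13 | P4 13-22 | P3 22-33 |
Completion: P1=6  P2=13  P3=33  P4=22
Turnaround (C−A): P1=6  P2=11  P3=31  P4=19
Waiting(P3) = turnaround − burst = 31 − 11 = 20

20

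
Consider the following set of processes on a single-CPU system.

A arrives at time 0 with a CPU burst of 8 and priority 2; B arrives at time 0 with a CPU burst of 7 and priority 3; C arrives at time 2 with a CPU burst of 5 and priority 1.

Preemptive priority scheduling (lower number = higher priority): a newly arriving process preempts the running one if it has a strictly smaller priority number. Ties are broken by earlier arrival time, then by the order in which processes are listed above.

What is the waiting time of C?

0

Gantt: | A 0-2 | C 2-7 | A 7-13 | B 13-20 |
Completion: A=13  B=20  C=7
Turnaround (C−A): A=13  B=20  C=5
Waiting(C) = turnaround − burst = 5 − 5 = 0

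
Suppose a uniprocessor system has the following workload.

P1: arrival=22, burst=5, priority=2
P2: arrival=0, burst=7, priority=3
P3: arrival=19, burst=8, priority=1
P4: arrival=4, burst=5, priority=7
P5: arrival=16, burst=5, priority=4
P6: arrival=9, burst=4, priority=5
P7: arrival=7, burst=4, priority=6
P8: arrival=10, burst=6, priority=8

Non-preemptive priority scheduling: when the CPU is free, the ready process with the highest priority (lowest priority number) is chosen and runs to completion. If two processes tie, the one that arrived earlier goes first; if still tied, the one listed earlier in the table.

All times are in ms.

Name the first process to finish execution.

P2

Schedule: | P2 0-7 | P7 7-11 | P6 11-15 | P4 15-20 | P3 20-28 | P1 28-33 | P5 33-38 | P8 38-44 |
Completion: P1=33  P2=7  P3=28  P4=20  P5=38  P6=15  P7=11  P8=44
Finish order: P2 → P7 → P6 → P4 → P3 → P1 → P5 → P8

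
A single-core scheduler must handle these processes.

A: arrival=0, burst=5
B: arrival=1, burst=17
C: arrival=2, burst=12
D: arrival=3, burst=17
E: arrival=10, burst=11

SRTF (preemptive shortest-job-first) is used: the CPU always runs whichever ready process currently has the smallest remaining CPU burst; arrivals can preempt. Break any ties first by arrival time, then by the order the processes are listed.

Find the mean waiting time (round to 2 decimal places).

15.80

Timeline: | A 0-5 | C 5-17 | E 17-28 | B 28-45 | D 45-62 |
Completion: A=5  B=45  C=17  D=62  E=28
Turnaround (C−A): A=5  B=44  C=15  D=59  E=18
Waiting times: A=0, B=27, C=3, D=42, E=7
Average waiting = (0+27+3+42+7) / 5 = 79/5 = 15.80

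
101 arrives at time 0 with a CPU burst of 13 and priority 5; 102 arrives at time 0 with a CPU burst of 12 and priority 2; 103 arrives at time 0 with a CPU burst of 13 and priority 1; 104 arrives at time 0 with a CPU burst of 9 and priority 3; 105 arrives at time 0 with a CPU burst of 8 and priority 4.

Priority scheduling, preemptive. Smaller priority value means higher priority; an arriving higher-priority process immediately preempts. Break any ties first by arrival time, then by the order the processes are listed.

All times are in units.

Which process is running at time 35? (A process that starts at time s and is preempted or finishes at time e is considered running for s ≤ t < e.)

Schedule: | 103 0-13 | 102 13-25 | 104 25-34 | 105 34-42 | 101 42-55 |
Completion: 101=55  102=25  103=13  104=34  105=42
Turnaround (C−A): 101=55  102=25  103=13  104=34  105=42

105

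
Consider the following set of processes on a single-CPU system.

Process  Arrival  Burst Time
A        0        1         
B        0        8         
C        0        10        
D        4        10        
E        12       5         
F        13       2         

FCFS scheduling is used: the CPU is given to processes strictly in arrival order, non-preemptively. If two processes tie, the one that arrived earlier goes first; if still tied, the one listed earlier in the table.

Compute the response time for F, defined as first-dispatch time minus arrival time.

Timeline: | A 0-1 | B 1-9 | C 9-19 | D 19-29 | E 29-34 | F 34-36 |
Completion: A=1  B=9  C=19  D=29  E=34  F=36
Response(F) = first start − arrival = 34 − 13 = 21

21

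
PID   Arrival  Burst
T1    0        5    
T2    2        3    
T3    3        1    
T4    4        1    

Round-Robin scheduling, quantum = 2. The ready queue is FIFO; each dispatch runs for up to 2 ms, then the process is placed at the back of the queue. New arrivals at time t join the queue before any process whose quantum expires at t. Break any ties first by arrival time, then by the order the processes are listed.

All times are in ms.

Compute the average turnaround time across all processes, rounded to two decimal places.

Gantt: | T1 0-2 | T2 2-4 | T1 4-6 | T3 6-7 | T4 7-8 | T2 8-9 | T1 9-10 |
Completion: T1=10  T2=9  T3=7  T4=8
Turnaround times: T1=10, T2=7, T3=4, T4=4
Average turnaround = (10+7+4+4) / 4 = 25/4 = 6.25

6.25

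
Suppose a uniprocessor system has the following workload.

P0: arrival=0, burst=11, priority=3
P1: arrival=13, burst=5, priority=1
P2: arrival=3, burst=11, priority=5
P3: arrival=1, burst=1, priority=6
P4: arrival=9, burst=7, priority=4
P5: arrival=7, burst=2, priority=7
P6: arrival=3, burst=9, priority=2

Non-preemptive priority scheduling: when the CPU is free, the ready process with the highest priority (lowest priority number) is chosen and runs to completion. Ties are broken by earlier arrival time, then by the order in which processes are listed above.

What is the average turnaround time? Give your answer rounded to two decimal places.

Schedule: | P0 0-11 | P6 11-20 | P1 20-25 | P4 25-32 | P2 32-43 | P3 43-44 | P5 44-46 |
Completion: P0=11  P1=25  P2=43  P3=44  P4=32  P5=46  P6=20
Turnaround (C−A): P0=11  P1=12  P2=40  P3=43  P4=23  P5=39  P6=17
Turnaround times: P0=11, P1=12, P2=40, P3=43, P4=23, P5=39, P6=17
Average turnaround = (11+12+40+43+23+39+17) / 7 = 185/7 = 26.43

26.43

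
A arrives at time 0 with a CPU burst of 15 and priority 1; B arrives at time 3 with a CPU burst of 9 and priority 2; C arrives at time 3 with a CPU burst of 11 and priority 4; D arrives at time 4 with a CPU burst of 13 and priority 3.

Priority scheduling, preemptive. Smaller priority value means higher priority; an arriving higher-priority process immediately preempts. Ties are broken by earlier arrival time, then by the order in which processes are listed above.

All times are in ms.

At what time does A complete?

15

Timeline: | A 0-15 | B 15-24 | D 24-37 | C 37-48 |
Completion: A=15  B=24  C=48  D=37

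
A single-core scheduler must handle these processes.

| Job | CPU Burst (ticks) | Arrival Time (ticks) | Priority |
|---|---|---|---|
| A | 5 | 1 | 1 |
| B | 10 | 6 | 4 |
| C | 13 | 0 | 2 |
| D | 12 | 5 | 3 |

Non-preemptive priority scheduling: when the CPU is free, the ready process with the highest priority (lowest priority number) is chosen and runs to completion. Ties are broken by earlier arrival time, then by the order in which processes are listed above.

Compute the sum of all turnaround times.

Timeline: | C 0-13 | A 13-18 | D 18-30 | B 30-40 |
Completion: A=18  B=40  C=13  D=30
Turnaround (C−A): A=17  B=34  C=13  D=25
Turnaround = completion − arrival: A=17, B=34, C=13, D=25
Total turnaround = 17 + 34 + 13 + 25 = 89

89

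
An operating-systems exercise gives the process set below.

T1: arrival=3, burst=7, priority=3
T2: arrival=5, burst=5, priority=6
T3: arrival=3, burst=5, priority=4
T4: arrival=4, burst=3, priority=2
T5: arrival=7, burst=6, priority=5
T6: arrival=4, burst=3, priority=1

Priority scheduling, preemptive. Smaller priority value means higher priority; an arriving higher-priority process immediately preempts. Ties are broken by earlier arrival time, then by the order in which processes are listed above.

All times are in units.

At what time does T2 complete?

32

Gantt: | idle 0-3 | T1 3-4 | T6 4-7 | T4 7-10 | T1 10-16 | T3 16-21 | T5 21-27 | T2 27-32 |
Completion: T1=16  T2=32  T3=21  T4=10  T5=27  T6=7
Turnaround (C−A): T1=13  T2=27  T3=18  T4=6  T5=20  T6=3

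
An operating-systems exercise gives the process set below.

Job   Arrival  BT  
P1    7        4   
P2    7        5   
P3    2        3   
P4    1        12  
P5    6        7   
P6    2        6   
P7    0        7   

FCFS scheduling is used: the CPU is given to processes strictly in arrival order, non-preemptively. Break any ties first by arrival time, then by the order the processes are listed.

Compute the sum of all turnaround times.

Gantt: | P7 0-7 | P4 7-19 | P3 19-22 | P6 22-28 | P5 28-35 | P1 35-39 | P2 39-44 |
Completion: P1=39  P2=44  P3=22  P4=19  P5=35  P6=28  P7=7
Turnaround (C−A): P1=32  P2=37  P3=20  P4=18  P5=29  P6=26  P7=7
Turnaround = completion − arrival: P1=32, P2=37, P3=20, P4=18, P5=29, P6=26, P7=7
Total turnaround = 32 + 37 + 20 + 18 + 29 + 26 + 7 = 169

169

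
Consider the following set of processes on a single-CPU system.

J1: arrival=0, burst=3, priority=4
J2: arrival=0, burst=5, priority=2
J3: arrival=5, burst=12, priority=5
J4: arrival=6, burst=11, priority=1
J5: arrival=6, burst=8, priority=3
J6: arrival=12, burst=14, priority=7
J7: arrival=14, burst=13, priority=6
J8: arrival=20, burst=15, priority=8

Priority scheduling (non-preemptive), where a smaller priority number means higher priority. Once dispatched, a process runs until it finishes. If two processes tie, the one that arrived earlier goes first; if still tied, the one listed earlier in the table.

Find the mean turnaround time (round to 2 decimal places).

Schedule: | J2 0-5 | J1 5-8 | J4 8-19 | J5 19-27 | J3 27-39 | J7 39-52 | J6 52-66 | J8 66-81 |
Completion: J1=8  J2=5  J3=39  J4=19  J5=27  J6=66  J7=52  J8=81
Turnaround (C−A): J1=8  J2=5  J3=34  J4=13  J5=21  J6=54  J7=38  J8=61
Turnaround times: J1=8, J2=5, J3=34, J4=13, J5=21, J6=54, J7=38, J8=61
Average turnaround = (8+5+34+13+21+54+38+61) / 8 = 234/8 = 29.25

29.25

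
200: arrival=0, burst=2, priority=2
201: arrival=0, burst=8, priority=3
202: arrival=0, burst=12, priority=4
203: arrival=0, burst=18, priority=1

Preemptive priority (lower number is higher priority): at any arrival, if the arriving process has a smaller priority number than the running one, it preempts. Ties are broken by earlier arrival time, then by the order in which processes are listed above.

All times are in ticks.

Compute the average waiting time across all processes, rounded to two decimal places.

Gantt: | 203 0-18 | 200 18-20 | 201 20-28 | 202 28-40 |
Completion: 200=20  201=28  202=40  203=18
Turnaround (C−A): 200=20  201=28  202=40  203=18
Waiting times: 200=18, 201=20, 202=28, 203=0
Average waiting = (18+20+28+0) / 4 = 66/4 = 16.50

16.50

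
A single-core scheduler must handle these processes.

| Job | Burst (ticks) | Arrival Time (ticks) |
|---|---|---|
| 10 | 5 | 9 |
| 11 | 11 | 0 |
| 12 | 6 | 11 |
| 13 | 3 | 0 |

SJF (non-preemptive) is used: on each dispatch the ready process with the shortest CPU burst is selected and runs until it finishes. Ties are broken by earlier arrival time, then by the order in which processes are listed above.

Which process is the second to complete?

Timeline: | 13 0-3 | 11 3-14 | 10 14-19 | 12 19-25 |
Completion: 10=19  11=14  12=25  13=3
Turnaround (C−A): 10=10  11=14  12=14  13=3
Finish order: 13 → 11 → 10 → 12

11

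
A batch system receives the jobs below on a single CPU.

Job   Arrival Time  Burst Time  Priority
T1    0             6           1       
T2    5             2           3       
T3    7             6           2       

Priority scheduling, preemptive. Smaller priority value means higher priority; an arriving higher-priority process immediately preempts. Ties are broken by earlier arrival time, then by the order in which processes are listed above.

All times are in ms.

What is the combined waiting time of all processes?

7

Timeline: | T1 0-6 | T2 6-7 | T3 7-13 | T2 13-14 |
Completion: T1=6  T2=14  T3=13
Turnaround (C−A): T1=6  T2=9  T3=6
Waiting = turnaround − burst: T1=0, T2=7, T3=0
Total waiting = 0 + 7 + 0 = 7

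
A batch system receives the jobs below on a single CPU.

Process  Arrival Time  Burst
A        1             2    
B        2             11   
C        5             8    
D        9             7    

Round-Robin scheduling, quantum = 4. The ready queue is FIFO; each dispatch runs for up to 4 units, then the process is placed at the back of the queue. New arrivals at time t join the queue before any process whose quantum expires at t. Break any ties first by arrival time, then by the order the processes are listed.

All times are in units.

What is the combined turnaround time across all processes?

Schedule: | idle 0-1 | A 1-3 | B 3-7 | C 7-11 | B 11-15 | D 15-19 | C 19-23 | B 23-26 | D 26-29 |
Completion: A=3  B=26  C=23  D=29
Turnaround = completion − arrival: A=2, B=24, C=18, D=20
Total turnaround = 2 + 24 + 18 + 20 = 64

64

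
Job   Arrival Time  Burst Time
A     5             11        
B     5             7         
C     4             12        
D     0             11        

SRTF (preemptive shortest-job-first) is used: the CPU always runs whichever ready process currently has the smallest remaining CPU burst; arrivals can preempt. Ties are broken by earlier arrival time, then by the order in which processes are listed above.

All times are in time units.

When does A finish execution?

29

Gantt: | D 0-11 | B 11-18 | A 18-29 | C 29-41 |
Completion: A=29  B=18  C=41  D=11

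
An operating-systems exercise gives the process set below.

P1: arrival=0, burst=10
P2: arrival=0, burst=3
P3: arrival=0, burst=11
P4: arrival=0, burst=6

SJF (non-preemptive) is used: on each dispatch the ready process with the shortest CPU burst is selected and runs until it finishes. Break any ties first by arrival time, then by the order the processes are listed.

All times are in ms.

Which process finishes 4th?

Gantt: | P2 0-3 | P4 3-9 | P1 9-19 | P3 19-30 |
Completion: P1=19  P2=3  P3=30  P4=9
Finish order: P2 → P4 → P1 → P3

P3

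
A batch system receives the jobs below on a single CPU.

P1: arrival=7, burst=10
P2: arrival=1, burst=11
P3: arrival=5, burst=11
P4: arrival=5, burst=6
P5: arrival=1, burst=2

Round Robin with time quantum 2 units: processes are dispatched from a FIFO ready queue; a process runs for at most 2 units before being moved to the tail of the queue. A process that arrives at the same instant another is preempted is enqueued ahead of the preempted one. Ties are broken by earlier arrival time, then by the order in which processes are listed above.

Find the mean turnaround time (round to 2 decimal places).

Timeline: | idle 0-1 | P2 1-3 | P5 3-5 | P2 5-7 | P3 7-9 | P4 9-11 | P1 11-13 | P2 13-15 | P3 15-17 | P4 17-19 | P1 19-21 | P2 21-23 | P3 23-25 | P4 25-27 | P1 27-29 | P2 29-31 | P3 31-33 | P1 33-35 | P2 35-36 | P3 36-38 | P1 38-40 | P3 40-41 |
Completion: P1=40  P2=36  P3=41  P4=27  P5=5
Turnaround (C−A): P1=33  P2=35  P3=36  P4=22  P5=4
Turnaround times: P1=33, P2=35, P3=36, P4=22, P5=4
Average turnaround = (33+35+36+22+4) / 5 = 130/5 = 26.00

26.00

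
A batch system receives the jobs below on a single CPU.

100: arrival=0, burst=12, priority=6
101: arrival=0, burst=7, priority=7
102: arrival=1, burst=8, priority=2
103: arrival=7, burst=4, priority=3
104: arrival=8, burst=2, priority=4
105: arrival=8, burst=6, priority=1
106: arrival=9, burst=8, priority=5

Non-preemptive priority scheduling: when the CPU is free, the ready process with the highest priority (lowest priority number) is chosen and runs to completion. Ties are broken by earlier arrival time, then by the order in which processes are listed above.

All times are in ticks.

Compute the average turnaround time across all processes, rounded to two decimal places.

24.57

Gantt: | 100 0-12 | 105 12-18 | 102 18-26 | 103 26-30 | 104 30-32 | 106 32-40 | 101 40-47 |
Completion: 100=12  101=47  102=26  103=30  104=32  105=18  106=40
Turnaround (C−A): 100=12  101=47  102=25  103=23  104=24  105=10  106=31
Turnaround times: 100=12, 101=47, 102=25, 103=23, 104=24, 105=10, 106=31
Average turnaround = (12+47+25+23+24+10+31) / 7 = 172/7 = 24.57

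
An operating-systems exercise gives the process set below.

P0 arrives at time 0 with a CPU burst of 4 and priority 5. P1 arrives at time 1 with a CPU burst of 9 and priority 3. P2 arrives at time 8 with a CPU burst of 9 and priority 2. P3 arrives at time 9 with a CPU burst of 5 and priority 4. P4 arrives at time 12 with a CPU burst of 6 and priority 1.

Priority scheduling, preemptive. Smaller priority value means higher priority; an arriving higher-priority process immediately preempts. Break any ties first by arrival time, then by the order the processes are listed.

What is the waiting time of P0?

29

Timeline: | P0 0-1 | P1 1-8 | P2 8-12 | P4 12-18 | P2 18-23 | P1 23-25 | P3 25-30 | P0 30-33 |
Completion: P0=33  P1=25  P2=23  P3=30  P4=18
Turnaround (C−A): P0=33  P1=24  P2=15  P3=21  P4=6
Waiting(P0) = turnaround − burst = 33 − 4 = 29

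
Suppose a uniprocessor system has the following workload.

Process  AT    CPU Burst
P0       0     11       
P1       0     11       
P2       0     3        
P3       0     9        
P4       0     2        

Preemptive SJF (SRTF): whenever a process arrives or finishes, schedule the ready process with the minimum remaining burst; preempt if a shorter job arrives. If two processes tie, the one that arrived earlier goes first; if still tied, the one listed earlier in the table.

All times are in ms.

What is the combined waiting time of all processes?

46

Timeline: | P4 0-2 | P2 2-5 | P3 5-14 | P0 14-25 | P1 25-36 |
Completion: P0=25  P1=36  P2=5  P3=14  P4=2
Turnaround (C−A): P0=25  P1=36  P2=5  P3=14  P4=2
Waiting = turnaround − burst: P0=14, P1=25, P2=2, P3=5, P4=0
Total waiting = 14 + 25 + 2 + 5 + 0 = 46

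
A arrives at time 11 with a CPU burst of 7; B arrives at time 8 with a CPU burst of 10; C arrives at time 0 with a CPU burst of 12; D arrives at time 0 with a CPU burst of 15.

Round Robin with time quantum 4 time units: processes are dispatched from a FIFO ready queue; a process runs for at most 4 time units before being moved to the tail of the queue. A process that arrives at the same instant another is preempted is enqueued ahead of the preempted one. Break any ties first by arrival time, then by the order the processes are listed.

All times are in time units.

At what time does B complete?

41

Schedule: | C 0-4 | D 4-8 | C 8-12 | B 12-16 | D 16-20 | A 20-24 | C 24-28 | B 28-32 | D 32-36 | A 36-39 | B 39-41 | D 41-44 |
Completion: A=39  B=41  C=28  D=44
Turnaround (C−A): A=28  B=33  C=28  D=44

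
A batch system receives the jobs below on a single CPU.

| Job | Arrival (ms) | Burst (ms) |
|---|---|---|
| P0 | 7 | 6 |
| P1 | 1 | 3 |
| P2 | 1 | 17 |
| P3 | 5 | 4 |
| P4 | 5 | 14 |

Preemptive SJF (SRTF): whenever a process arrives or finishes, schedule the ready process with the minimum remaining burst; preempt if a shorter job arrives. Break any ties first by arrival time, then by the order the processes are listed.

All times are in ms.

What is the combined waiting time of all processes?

Schedule: | idle 0-1 | P1 1-4 | P2 4-5 | P3 5-9 | P0 9-15 | P4 15-29 | P2 29-45 |
Completion: P0=15  P1=4  P2=45  P3=9  P4=29
Turnaround (C−A): P0=8  P1=3  P2=44  P3=4  P4=24
Waiting = turnaround − burst: P0=2, P1=0, P2=27, P3=0, P4=10
Total waiting = 2 + 0 + 27 + 0 + 10 = 39

39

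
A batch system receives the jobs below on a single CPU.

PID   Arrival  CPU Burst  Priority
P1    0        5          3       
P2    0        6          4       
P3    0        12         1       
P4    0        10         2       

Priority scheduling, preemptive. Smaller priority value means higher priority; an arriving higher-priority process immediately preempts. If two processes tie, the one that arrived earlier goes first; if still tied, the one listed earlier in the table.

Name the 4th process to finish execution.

Timeline: | P3 0-12 | P4 12-22 | P1 22-27 | P2 27-33 |
Completion: P1=27  P2=33  P3=12  P4=22
Finish order: P3 → P4 → P1 → P2

P2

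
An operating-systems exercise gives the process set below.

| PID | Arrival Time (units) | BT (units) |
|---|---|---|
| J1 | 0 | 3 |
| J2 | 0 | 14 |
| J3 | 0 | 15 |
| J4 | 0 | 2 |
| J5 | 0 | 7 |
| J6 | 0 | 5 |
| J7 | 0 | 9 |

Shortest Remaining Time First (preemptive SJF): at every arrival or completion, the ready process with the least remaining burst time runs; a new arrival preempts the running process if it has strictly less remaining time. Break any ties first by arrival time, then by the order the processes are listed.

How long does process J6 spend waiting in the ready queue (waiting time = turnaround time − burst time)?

Schedule: | J4 0-2 | J1 2-5 | J6 5-10 | J5 10-17 | J7 17-26 | J2 26-40 | J3 40-55 |
Completion: J1=5  J2=40  J3=55  J4=2  J5=17  J6=10  J7=26
Waiting(J6) = turnaround − burst = 10 − 5 = 5

5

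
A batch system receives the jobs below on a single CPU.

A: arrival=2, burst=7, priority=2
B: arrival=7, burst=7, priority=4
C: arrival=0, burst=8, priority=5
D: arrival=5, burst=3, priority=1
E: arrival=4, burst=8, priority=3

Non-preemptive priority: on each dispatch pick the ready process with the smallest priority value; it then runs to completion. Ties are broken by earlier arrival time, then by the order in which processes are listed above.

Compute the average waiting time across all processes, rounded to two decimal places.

9.00

Gantt: | C 0-8 | D 8-11 | A 11-18 | E 18-26 | B 26-33 |
Completion: A=18  B=33  C=8  D=11  E=26
Turnaround (C−A): A=16  B=26  C=8  D=6  E=22
Waiting times: A=9, B=19, C=0, D=3, E=14
Average waiting = (9+19+0+3+14) / 5 = 45/5 = 9.00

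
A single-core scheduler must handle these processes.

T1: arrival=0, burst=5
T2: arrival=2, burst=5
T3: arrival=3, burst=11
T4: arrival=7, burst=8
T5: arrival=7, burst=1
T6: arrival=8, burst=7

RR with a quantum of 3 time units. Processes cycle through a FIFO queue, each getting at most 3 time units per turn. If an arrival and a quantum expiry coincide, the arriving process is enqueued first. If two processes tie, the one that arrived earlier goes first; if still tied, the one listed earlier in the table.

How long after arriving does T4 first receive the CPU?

Schedule: | T1 0-3 | T2 3-6 | T3 6-9 | T1 9-11 | T2 11-13 | T4 13-16 | T5 16-17 | T6 17-20 | T3 20-23 | T4 23-26 | T6 26-29 | T3 29-32 | T4 32-34 | T6 34-35 | T3 35-37 |
Completion: T1=11  T2=13  T3=37  T4=34  T5=17  T6=35
Turnaround (C−A): T1=11  T2=11  T3=34  T4=27  T5=10  T6=27
Response(T4) = first start − arrival = 13 − 7 = 6

6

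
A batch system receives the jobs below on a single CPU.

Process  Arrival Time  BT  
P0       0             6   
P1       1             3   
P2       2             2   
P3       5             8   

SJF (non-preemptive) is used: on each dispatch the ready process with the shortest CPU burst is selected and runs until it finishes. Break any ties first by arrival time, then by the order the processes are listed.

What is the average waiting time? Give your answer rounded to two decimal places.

Timeline: | P0 0-6 | P2 6-8 | P1 8-11 | P3 11-19 |
Completion: P0=6  P1=11  P2=8  P3=19
Waiting times: P0=0, P1=7, P2=4, P3=6
Average waiting = (0+7+4+6) / 4 = 17/4 = 4.25

4.25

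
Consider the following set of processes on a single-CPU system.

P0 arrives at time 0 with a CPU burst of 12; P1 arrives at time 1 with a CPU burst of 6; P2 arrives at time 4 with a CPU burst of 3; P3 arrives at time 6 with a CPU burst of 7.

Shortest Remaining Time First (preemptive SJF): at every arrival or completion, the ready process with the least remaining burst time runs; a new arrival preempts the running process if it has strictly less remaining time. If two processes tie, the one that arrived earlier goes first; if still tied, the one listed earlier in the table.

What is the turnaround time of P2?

6

Timeline: | P0 0-1 | P1 1-7 | P2 7-10 | P3 10-17 | P0 17-28 |
Completion: P0=28  P1=7  P2=10  P3=17
Turnaround (C−A): P0=28  P1=6  P2=6  P3=11
Turnaround(P2) = completion − arrival = 10 − 4 = 6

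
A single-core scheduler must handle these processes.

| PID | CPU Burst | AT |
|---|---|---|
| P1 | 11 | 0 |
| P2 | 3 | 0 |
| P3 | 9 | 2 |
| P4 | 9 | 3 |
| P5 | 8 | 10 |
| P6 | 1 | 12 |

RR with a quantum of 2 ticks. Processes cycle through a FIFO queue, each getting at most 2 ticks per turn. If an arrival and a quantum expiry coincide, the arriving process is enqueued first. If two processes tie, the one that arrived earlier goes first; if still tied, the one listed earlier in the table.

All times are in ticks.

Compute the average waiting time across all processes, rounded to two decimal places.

Timeline: | P1 0-2 | P2 2-4 | P3 4-6 | P1 6-8 | P4 8-10 | P2 10-11 | P3 11-13 | P1 13-15 | P5 15-17 | P4 17-19 | P6 19-20 | P3 20-22 | P1 22-24 | P5 24-26 | P4 26-28 | P3 28-30 | P1 30-32 | P5 32-34 | P4 34-36 | P3 36-37 | P1 37-38 | P5 38-40 | P4 40-41 |
Completion: P1=38  P2=11  P3=37  P4=41  P5=40  P6=20
Turnaround (C−A): P1=38  P2=11  P3=35  P4=38  P5=30  P6=8
Waiting times: P1=27, P2=8, P3=26, P4=29, P5=22, P6=7
Average waiting = (27+8+26+29+22+7) / 6 = 119/6 = 19.83

19.83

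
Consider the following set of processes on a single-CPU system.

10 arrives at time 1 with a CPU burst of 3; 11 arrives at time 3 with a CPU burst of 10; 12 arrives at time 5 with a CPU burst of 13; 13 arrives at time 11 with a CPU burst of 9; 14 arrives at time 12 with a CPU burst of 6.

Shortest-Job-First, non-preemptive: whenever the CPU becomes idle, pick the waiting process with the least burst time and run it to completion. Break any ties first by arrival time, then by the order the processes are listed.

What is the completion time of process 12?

42

Timeline: | idle 0-1 | 10 1-4 | 11 4-14 | 14 14-20 | 13 20-29 | 12 29-42 |
Completion: 10=4  11=14  12=42  13=29  14=20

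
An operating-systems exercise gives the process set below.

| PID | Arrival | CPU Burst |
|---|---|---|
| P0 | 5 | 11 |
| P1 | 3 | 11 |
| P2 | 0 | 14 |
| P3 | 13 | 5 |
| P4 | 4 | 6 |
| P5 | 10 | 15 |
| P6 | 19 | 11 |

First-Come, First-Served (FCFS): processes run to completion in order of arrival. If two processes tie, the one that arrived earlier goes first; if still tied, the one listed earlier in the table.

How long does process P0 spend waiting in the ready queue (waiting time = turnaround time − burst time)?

Schedule: | P2 0-14 | P1 14-25 | P4 25-31 | P0 31-42 | P5 42-57 | P3 57-62 | P6 62-73 |
Completion: P0=42  P1=25  P2=14  P3=62  P4=31  P5=57  P6=73
Waiting(P0) = turnaround − burst = 37 − 11 = 26

26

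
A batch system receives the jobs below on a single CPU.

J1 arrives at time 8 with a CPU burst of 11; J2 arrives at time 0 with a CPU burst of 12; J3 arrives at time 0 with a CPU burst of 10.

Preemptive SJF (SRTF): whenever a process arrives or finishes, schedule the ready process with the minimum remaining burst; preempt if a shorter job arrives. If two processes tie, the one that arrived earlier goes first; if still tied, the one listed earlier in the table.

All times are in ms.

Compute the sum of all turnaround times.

56

Schedule: | J3 0-10 | J1 10-21 | J2 21-33 |
Completion: J1=21  J2=33  J3=10
Turnaround (C−A): J1=13  J2=33  J3=10
Turnaround = completion − arrival: J1=13, J2=33, J3=10
Total turnaround = 13 + 33 + 10 = 56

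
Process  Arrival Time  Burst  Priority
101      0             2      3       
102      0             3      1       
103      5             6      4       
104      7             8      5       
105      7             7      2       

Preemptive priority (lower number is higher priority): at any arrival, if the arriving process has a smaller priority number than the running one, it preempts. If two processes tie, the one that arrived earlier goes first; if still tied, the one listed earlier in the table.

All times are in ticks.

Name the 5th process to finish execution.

104

Timeline: | 102 0-3 | 101 3-5 | 103 5-7 | 105 7-14 | 103 14-18 | 104 18-26 |
Completion: 101=5  102=3  103=18  104=26  105=14
Turnaround (C−A): 101=5  102=3  103=13  104=19  105=7
Finish order: 102 → 101 → 105 → 103 → 104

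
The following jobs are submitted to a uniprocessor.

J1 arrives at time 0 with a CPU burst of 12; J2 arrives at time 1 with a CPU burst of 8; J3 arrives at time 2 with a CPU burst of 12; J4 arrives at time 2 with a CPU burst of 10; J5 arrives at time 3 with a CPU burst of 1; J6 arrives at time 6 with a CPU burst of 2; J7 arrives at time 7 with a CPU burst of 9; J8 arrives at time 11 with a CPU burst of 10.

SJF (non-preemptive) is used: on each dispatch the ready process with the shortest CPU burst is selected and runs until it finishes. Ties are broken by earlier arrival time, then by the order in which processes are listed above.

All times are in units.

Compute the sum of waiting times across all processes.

Timeline: | J1 0-12 | J5 12-13 | J6 13-15 | J2 15-23 | J7 23-32 | J4 32-42 | J8 42-52 | J3 52-64 |
Completion: J1=12  J2=23  J3=64  J4=42  J5=13  J6=15  J7=32  J8=52
Waiting = turnaround − burst: J1=0, J2=14, J3=50, J4=30, J5=9, J6=7, J7=16, J8=31
Total waiting = 0 + 14 + 50 + 30 + 9 + 7 + 16 + 31 = 157

157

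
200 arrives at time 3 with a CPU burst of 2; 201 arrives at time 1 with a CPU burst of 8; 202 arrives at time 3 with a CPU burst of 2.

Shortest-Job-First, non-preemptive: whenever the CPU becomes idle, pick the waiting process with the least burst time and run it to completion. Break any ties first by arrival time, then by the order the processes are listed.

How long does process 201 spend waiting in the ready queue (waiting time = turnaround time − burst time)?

0

Schedule: | idle 0-1 | 201 1-9 | 200 9-11 | 202 11-13 |
Completion: 200=11  201=9  202=13
Waiting(201) = turnaround − burst = 8 − 8 = 0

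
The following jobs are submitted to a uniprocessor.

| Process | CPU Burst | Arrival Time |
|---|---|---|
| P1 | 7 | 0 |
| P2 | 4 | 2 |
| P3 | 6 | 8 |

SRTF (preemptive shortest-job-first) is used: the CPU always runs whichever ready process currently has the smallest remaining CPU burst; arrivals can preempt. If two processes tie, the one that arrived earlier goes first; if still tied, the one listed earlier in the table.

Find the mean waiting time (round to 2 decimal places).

2.33

Schedule: | P1 0-2 | P2 2-6 | P1 6-11 | P3 11-17 |
Completion: P1=11  P2=6  P3=17
Waiting times: P1=4, P2=0, P3=3
Average waiting = (4+0+3) / 3 = 7/3 = 2.33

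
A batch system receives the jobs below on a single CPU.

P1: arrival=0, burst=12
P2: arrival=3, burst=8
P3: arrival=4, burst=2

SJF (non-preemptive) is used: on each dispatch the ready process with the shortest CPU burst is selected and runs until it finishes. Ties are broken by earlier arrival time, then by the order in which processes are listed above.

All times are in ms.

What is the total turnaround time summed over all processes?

Gantt: | P1 0-12 | P3 12-14 | P2 14-22 |
Completion: P1=12  P2=22  P3=14
Turnaround (C−A): P1=12  P2=19  P3=10
Turnaround = completion − arrival: P1=12, P2=19, P3=10
Total turnaround = 12 + 19 + 10 = 41

41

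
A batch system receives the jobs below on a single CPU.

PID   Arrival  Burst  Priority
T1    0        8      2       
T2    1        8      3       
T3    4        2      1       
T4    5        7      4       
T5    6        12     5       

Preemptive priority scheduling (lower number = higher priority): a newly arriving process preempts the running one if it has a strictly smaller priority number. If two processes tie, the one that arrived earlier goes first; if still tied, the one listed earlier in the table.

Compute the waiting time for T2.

9

Gantt: | T1 0-4 | T3 4-6 | T1 6-10 | T2 10-18 | T4 18-25 | T5 25-37 |
Completion: T1=10  T2=18  T3=6  T4=25  T5=37
Waiting(T2) = turnaround − burst = 17 − 8 = 9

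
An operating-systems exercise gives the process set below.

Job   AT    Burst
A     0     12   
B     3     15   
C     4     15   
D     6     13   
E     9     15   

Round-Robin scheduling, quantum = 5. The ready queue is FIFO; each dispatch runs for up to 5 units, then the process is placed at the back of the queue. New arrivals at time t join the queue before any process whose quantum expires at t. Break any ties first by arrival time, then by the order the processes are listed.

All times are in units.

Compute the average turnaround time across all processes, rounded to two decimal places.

Schedule: | A 0-5 | B 5-10 | C 10-15 | A 15-20 | D 20-25 | E 25-30 | B 30-35 | C 35-40 | A 40-42 | D 42-47 | E 47-52 | B 52-57 | C 57-62 | D 62-65 | E 65-70 |
Completion: A=42  B=57  C=62  D=65  E=70
Turnaround (C−A): A=42  B=54  C=58  D=59  E=61
Turnaround times: A=42, B=54, C=58, D=59, E=61
Average turnaround = (42+54+58+59+61) / 5 = 274/5 = 54.80

54.80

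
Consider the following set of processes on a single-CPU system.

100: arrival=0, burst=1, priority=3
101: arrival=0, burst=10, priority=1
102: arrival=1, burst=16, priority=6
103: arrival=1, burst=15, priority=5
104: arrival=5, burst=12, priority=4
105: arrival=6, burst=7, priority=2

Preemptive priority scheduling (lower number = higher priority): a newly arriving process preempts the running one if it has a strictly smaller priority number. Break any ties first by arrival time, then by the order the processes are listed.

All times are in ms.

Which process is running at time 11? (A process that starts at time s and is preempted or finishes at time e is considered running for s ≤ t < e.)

105

Gantt: | 101 0-10 | 105 10-17 | 100 17-18 | 104 18-30 | 103 30-45 | 102 45-61 |
Completion: 100=18  101=10  102=61  103=45  104=30  105=17
Turnaround (C−A): 100=18  101=10  102=60  103=44  104=25  105=11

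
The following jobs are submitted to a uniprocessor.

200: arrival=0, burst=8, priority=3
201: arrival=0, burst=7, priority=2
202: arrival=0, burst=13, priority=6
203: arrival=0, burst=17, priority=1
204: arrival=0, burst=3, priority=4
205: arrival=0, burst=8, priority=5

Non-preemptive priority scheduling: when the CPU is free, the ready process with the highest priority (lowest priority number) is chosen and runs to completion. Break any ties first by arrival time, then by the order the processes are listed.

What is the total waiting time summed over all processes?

151

Gantt: | 203 0-17 | 201 17-24 | 200 24-32 | 204 32-35 | 205 35-43 | 202 43-56 |
Completion: 200=32  201=24  202=56  203=17  204=35  205=43
Turnaround (C−A): 200=32  201=24  202=56  203=17  204=35  205=43
Waiting = turnaround − burst: 200=24, 201=17, 202=43, 203=0, 204=32, 205=35
Total waiting = 24 + 17 + 43 + 0 + 32 + 35 = 151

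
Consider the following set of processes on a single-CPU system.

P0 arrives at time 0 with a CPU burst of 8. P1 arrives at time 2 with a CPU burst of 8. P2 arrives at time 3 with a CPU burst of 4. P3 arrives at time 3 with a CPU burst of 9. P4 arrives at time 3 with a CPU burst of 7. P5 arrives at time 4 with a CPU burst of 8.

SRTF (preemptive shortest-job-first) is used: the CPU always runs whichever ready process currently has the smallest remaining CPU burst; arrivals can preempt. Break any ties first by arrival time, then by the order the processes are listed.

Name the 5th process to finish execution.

Schedule: | P0 0-3 | P2 3-7 | P0 7-12 | P4 12-19 | P1 19-27 | P5 27-35 | P3 35-44 |
Completion: P0=12  P1=27  P2=7  P3=44  P4=19  P5=35
Finish order: P2 → P0 → P4 → P1 → P5 → P3

P5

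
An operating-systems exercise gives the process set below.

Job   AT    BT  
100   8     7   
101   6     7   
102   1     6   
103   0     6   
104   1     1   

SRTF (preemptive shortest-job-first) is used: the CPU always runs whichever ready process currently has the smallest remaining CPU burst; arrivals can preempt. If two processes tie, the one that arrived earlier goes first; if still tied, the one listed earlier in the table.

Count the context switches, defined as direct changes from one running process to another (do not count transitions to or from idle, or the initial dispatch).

5

Gantt: | 103 0-1 | 104 1-2 | 103 2-7 | 102 7-13 | 101 13-20 | 100 20-27 |
Completion: 100=27  101=20  102=13  103=7  104=2
Turnaround (C−A): 100=19  101=14  102=12  103=7  104=1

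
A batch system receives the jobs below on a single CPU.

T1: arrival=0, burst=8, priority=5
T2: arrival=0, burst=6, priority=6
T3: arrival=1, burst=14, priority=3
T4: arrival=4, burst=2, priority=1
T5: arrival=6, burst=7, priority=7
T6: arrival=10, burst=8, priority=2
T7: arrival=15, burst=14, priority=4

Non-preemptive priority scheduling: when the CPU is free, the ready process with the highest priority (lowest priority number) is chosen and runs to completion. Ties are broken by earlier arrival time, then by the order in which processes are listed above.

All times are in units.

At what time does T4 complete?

10

Schedule: | T1 0-8 | T4 8-10 | T6 10-18 | T3 18-32 | T7 32-46 | T2 46-52 | T5 52-59 |
Completion: T1=8  T2=52  T3=32  T4=10  T5=59  T6=18  T7=46
Turnaround (C−A): T1=8  T2=52  T3=31  T4=6  T5=53  T6=8  T7=31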